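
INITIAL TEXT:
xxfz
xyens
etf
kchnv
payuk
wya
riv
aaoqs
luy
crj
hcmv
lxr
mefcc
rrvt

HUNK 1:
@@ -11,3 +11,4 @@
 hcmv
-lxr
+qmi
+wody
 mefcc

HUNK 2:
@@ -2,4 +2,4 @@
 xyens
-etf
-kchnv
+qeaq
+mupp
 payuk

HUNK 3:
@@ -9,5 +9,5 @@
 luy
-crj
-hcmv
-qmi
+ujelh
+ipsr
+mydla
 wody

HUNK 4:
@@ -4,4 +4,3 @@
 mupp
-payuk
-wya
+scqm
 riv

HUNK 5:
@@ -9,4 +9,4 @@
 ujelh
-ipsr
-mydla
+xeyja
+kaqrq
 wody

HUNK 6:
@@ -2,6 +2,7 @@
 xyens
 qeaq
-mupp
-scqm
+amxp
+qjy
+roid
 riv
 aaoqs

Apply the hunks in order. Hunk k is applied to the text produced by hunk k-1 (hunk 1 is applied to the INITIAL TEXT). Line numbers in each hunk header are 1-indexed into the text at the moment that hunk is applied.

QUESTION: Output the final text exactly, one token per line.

Answer: xxfz
xyens
qeaq
amxp
qjy
roid
riv
aaoqs
luy
ujelh
xeyja
kaqrq
wody
mefcc
rrvt

Derivation:
Hunk 1: at line 11 remove [lxr] add [qmi,wody] -> 15 lines: xxfz xyens etf kchnv payuk wya riv aaoqs luy crj hcmv qmi wody mefcc rrvt
Hunk 2: at line 2 remove [etf,kchnv] add [qeaq,mupp] -> 15 lines: xxfz xyens qeaq mupp payuk wya riv aaoqs luy crj hcmv qmi wody mefcc rrvt
Hunk 3: at line 9 remove [crj,hcmv,qmi] add [ujelh,ipsr,mydla] -> 15 lines: xxfz xyens qeaq mupp payuk wya riv aaoqs luy ujelh ipsr mydla wody mefcc rrvt
Hunk 4: at line 4 remove [payuk,wya] add [scqm] -> 14 lines: xxfz xyens qeaq mupp scqm riv aaoqs luy ujelh ipsr mydla wody mefcc rrvt
Hunk 5: at line 9 remove [ipsr,mydla] add [xeyja,kaqrq] -> 14 lines: xxfz xyens qeaq mupp scqm riv aaoqs luy ujelh xeyja kaqrq wody mefcc rrvt
Hunk 6: at line 2 remove [mupp,scqm] add [amxp,qjy,roid] -> 15 lines: xxfz xyens qeaq amxp qjy roid riv aaoqs luy ujelh xeyja kaqrq wody mefcc rrvt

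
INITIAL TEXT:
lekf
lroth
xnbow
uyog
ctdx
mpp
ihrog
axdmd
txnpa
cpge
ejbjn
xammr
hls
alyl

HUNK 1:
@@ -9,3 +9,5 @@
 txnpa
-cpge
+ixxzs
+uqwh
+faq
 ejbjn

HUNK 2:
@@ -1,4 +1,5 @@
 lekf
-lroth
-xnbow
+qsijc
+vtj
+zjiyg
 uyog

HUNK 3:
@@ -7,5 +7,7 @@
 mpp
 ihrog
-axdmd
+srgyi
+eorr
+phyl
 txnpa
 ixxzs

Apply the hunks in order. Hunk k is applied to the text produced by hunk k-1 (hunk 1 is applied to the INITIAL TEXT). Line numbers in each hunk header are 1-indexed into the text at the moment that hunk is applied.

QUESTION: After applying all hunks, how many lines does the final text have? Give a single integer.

Hunk 1: at line 9 remove [cpge] add [ixxzs,uqwh,faq] -> 16 lines: lekf lroth xnbow uyog ctdx mpp ihrog axdmd txnpa ixxzs uqwh faq ejbjn xammr hls alyl
Hunk 2: at line 1 remove [lroth,xnbow] add [qsijc,vtj,zjiyg] -> 17 lines: lekf qsijc vtj zjiyg uyog ctdx mpp ihrog axdmd txnpa ixxzs uqwh faq ejbjn xammr hls alyl
Hunk 3: at line 7 remove [axdmd] add [srgyi,eorr,phyl] -> 19 lines: lekf qsijc vtj zjiyg uyog ctdx mpp ihrog srgyi eorr phyl txnpa ixxzs uqwh faq ejbjn xammr hls alyl
Final line count: 19

Answer: 19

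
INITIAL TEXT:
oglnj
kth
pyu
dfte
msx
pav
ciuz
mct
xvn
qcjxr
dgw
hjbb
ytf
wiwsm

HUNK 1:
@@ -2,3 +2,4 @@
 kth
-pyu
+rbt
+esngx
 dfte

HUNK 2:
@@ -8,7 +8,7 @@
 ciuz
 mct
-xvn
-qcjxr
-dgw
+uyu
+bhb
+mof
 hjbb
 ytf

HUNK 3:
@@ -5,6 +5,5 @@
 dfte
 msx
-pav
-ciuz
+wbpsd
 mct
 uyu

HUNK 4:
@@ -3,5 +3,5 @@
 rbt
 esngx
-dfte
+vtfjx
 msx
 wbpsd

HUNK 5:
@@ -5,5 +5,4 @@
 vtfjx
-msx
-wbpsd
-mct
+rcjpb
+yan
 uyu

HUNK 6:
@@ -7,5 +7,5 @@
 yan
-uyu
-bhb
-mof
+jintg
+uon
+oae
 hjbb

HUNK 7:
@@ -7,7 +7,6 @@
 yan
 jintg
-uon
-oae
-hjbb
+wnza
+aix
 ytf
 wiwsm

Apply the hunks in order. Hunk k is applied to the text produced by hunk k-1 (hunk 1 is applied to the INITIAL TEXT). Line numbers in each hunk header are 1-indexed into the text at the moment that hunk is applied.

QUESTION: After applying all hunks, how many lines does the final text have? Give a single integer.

Hunk 1: at line 2 remove [pyu] add [rbt,esngx] -> 15 lines: oglnj kth rbt esngx dfte msx pav ciuz mct xvn qcjxr dgw hjbb ytf wiwsm
Hunk 2: at line 8 remove [xvn,qcjxr,dgw] add [uyu,bhb,mof] -> 15 lines: oglnj kth rbt esngx dfte msx pav ciuz mct uyu bhb mof hjbb ytf wiwsm
Hunk 3: at line 5 remove [pav,ciuz] add [wbpsd] -> 14 lines: oglnj kth rbt esngx dfte msx wbpsd mct uyu bhb mof hjbb ytf wiwsm
Hunk 4: at line 3 remove [dfte] add [vtfjx] -> 14 lines: oglnj kth rbt esngx vtfjx msx wbpsd mct uyu bhb mof hjbb ytf wiwsm
Hunk 5: at line 5 remove [msx,wbpsd,mct] add [rcjpb,yan] -> 13 lines: oglnj kth rbt esngx vtfjx rcjpb yan uyu bhb mof hjbb ytf wiwsm
Hunk 6: at line 7 remove [uyu,bhb,mof] add [jintg,uon,oae] -> 13 lines: oglnj kth rbt esngx vtfjx rcjpb yan jintg uon oae hjbb ytf wiwsm
Hunk 7: at line 7 remove [uon,oae,hjbb] add [wnza,aix] -> 12 lines: oglnj kth rbt esngx vtfjx rcjpb yan jintg wnza aix ytf wiwsm
Final line count: 12

Answer: 12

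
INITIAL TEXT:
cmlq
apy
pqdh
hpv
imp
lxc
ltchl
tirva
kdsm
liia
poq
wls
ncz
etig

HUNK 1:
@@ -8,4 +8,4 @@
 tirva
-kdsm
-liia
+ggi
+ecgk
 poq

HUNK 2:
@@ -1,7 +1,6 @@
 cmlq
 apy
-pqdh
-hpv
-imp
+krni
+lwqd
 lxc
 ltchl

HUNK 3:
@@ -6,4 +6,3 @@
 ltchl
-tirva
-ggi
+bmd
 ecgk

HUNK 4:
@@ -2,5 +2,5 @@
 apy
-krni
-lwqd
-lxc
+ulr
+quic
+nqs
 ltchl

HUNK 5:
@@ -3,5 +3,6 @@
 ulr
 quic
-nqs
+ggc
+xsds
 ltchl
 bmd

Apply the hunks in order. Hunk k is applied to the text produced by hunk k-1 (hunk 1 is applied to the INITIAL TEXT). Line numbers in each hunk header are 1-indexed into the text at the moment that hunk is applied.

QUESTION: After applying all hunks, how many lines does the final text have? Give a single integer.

Answer: 13

Derivation:
Hunk 1: at line 8 remove [kdsm,liia] add [ggi,ecgk] -> 14 lines: cmlq apy pqdh hpv imp lxc ltchl tirva ggi ecgk poq wls ncz etig
Hunk 2: at line 1 remove [pqdh,hpv,imp] add [krni,lwqd] -> 13 lines: cmlq apy krni lwqd lxc ltchl tirva ggi ecgk poq wls ncz etig
Hunk 3: at line 6 remove [tirva,ggi] add [bmd] -> 12 lines: cmlq apy krni lwqd lxc ltchl bmd ecgk poq wls ncz etig
Hunk 4: at line 2 remove [krni,lwqd,lxc] add [ulr,quic,nqs] -> 12 lines: cmlq apy ulr quic nqs ltchl bmd ecgk poq wls ncz etig
Hunk 5: at line 3 remove [nqs] add [ggc,xsds] -> 13 lines: cmlq apy ulr quic ggc xsds ltchl bmd ecgk poq wls ncz etig
Final line count: 13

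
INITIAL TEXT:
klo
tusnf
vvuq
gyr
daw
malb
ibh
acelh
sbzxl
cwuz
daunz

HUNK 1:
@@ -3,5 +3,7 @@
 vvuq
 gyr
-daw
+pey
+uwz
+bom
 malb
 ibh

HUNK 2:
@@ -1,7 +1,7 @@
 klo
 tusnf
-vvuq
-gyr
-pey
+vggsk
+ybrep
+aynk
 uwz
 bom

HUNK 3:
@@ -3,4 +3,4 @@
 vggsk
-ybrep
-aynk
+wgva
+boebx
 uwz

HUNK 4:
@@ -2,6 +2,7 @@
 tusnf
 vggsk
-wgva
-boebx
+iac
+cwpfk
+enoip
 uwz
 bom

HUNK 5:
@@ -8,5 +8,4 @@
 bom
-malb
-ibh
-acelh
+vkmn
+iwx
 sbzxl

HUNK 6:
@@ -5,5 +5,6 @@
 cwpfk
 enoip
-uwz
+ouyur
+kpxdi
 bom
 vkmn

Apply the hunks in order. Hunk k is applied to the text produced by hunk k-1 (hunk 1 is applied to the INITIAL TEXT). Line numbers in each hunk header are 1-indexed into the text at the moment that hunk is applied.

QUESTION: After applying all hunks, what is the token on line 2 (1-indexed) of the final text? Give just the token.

Answer: tusnf

Derivation:
Hunk 1: at line 3 remove [daw] add [pey,uwz,bom] -> 13 lines: klo tusnf vvuq gyr pey uwz bom malb ibh acelh sbzxl cwuz daunz
Hunk 2: at line 1 remove [vvuq,gyr,pey] add [vggsk,ybrep,aynk] -> 13 lines: klo tusnf vggsk ybrep aynk uwz bom malb ibh acelh sbzxl cwuz daunz
Hunk 3: at line 3 remove [ybrep,aynk] add [wgva,boebx] -> 13 lines: klo tusnf vggsk wgva boebx uwz bom malb ibh acelh sbzxl cwuz daunz
Hunk 4: at line 2 remove [wgva,boebx] add [iac,cwpfk,enoip] -> 14 lines: klo tusnf vggsk iac cwpfk enoip uwz bom malb ibh acelh sbzxl cwuz daunz
Hunk 5: at line 8 remove [malb,ibh,acelh] add [vkmn,iwx] -> 13 lines: klo tusnf vggsk iac cwpfk enoip uwz bom vkmn iwx sbzxl cwuz daunz
Hunk 6: at line 5 remove [uwz] add [ouyur,kpxdi] -> 14 lines: klo tusnf vggsk iac cwpfk enoip ouyur kpxdi bom vkmn iwx sbzxl cwuz daunz
Final line 2: tusnf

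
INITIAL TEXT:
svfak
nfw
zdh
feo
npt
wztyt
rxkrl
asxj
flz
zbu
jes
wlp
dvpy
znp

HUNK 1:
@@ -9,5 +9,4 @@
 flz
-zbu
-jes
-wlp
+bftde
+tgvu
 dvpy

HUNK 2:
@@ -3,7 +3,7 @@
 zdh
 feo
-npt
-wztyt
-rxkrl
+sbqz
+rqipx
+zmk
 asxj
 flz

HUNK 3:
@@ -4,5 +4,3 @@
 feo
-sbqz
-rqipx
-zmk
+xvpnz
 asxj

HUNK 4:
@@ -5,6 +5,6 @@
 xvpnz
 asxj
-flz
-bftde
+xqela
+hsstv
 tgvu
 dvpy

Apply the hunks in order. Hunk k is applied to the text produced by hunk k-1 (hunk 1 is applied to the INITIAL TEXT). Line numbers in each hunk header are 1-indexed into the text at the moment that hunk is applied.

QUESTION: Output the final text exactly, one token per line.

Hunk 1: at line 9 remove [zbu,jes,wlp] add [bftde,tgvu] -> 13 lines: svfak nfw zdh feo npt wztyt rxkrl asxj flz bftde tgvu dvpy znp
Hunk 2: at line 3 remove [npt,wztyt,rxkrl] add [sbqz,rqipx,zmk] -> 13 lines: svfak nfw zdh feo sbqz rqipx zmk asxj flz bftde tgvu dvpy znp
Hunk 3: at line 4 remove [sbqz,rqipx,zmk] add [xvpnz] -> 11 lines: svfak nfw zdh feo xvpnz asxj flz bftde tgvu dvpy znp
Hunk 4: at line 5 remove [flz,bftde] add [xqela,hsstv] -> 11 lines: svfak nfw zdh feo xvpnz asxj xqela hsstv tgvu dvpy znp

Answer: svfak
nfw
zdh
feo
xvpnz
asxj
xqela
hsstv
tgvu
dvpy
znp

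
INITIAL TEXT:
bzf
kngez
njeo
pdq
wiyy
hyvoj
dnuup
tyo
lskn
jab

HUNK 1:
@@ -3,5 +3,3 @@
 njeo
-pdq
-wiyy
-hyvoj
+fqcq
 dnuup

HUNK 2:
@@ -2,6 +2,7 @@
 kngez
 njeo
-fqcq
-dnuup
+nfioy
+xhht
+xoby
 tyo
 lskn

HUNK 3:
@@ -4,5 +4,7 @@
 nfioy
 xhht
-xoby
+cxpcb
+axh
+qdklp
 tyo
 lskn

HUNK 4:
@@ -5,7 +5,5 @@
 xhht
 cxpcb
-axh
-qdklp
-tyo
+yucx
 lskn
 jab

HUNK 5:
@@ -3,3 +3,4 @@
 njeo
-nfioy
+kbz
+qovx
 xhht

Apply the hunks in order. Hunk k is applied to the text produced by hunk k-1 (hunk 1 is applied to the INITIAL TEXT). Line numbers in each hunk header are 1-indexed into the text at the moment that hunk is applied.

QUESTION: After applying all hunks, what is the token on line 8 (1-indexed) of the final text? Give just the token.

Hunk 1: at line 3 remove [pdq,wiyy,hyvoj] add [fqcq] -> 8 lines: bzf kngez njeo fqcq dnuup tyo lskn jab
Hunk 2: at line 2 remove [fqcq,dnuup] add [nfioy,xhht,xoby] -> 9 lines: bzf kngez njeo nfioy xhht xoby tyo lskn jab
Hunk 3: at line 4 remove [xoby] add [cxpcb,axh,qdklp] -> 11 lines: bzf kngez njeo nfioy xhht cxpcb axh qdklp tyo lskn jab
Hunk 4: at line 5 remove [axh,qdklp,tyo] add [yucx] -> 9 lines: bzf kngez njeo nfioy xhht cxpcb yucx lskn jab
Hunk 5: at line 3 remove [nfioy] add [kbz,qovx] -> 10 lines: bzf kngez njeo kbz qovx xhht cxpcb yucx lskn jab
Final line 8: yucx

Answer: yucx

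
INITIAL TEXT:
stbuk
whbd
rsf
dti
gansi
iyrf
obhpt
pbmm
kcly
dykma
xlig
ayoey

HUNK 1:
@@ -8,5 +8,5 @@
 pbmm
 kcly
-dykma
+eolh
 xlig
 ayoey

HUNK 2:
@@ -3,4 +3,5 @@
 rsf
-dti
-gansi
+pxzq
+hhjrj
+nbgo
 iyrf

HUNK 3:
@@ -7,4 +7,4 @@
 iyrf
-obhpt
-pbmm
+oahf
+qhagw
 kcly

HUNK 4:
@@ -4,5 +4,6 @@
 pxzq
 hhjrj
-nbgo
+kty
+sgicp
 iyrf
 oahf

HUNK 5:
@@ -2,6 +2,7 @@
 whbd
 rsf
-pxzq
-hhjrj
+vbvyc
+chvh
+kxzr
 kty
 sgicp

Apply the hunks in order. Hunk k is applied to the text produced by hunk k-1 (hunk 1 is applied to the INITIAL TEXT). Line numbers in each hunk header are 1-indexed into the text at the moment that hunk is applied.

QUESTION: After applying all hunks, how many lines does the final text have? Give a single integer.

Answer: 15

Derivation:
Hunk 1: at line 8 remove [dykma] add [eolh] -> 12 lines: stbuk whbd rsf dti gansi iyrf obhpt pbmm kcly eolh xlig ayoey
Hunk 2: at line 3 remove [dti,gansi] add [pxzq,hhjrj,nbgo] -> 13 lines: stbuk whbd rsf pxzq hhjrj nbgo iyrf obhpt pbmm kcly eolh xlig ayoey
Hunk 3: at line 7 remove [obhpt,pbmm] add [oahf,qhagw] -> 13 lines: stbuk whbd rsf pxzq hhjrj nbgo iyrf oahf qhagw kcly eolh xlig ayoey
Hunk 4: at line 4 remove [nbgo] add [kty,sgicp] -> 14 lines: stbuk whbd rsf pxzq hhjrj kty sgicp iyrf oahf qhagw kcly eolh xlig ayoey
Hunk 5: at line 2 remove [pxzq,hhjrj] add [vbvyc,chvh,kxzr] -> 15 lines: stbuk whbd rsf vbvyc chvh kxzr kty sgicp iyrf oahf qhagw kcly eolh xlig ayoey
Final line count: 15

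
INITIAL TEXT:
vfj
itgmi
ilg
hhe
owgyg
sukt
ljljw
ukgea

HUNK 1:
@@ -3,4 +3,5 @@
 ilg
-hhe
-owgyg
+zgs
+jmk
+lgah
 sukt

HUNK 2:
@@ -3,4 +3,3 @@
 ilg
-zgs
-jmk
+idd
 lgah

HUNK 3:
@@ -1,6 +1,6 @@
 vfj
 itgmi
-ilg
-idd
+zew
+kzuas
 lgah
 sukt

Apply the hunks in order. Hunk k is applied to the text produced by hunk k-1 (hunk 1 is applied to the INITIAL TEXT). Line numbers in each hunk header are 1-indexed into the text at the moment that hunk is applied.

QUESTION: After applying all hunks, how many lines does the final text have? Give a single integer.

Answer: 8

Derivation:
Hunk 1: at line 3 remove [hhe,owgyg] add [zgs,jmk,lgah] -> 9 lines: vfj itgmi ilg zgs jmk lgah sukt ljljw ukgea
Hunk 2: at line 3 remove [zgs,jmk] add [idd] -> 8 lines: vfj itgmi ilg idd lgah sukt ljljw ukgea
Hunk 3: at line 1 remove [ilg,idd] add [zew,kzuas] -> 8 lines: vfj itgmi zew kzuas lgah sukt ljljw ukgea
Final line count: 8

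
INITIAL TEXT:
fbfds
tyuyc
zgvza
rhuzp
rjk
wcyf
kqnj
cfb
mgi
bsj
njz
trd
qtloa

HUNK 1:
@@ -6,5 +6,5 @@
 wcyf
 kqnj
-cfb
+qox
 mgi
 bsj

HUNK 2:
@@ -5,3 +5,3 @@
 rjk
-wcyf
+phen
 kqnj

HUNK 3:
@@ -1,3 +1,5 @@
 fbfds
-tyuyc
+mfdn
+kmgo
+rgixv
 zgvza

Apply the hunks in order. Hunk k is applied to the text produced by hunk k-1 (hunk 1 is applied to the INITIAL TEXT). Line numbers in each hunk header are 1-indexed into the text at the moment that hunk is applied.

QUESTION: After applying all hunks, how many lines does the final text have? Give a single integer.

Hunk 1: at line 6 remove [cfb] add [qox] -> 13 lines: fbfds tyuyc zgvza rhuzp rjk wcyf kqnj qox mgi bsj njz trd qtloa
Hunk 2: at line 5 remove [wcyf] add [phen] -> 13 lines: fbfds tyuyc zgvza rhuzp rjk phen kqnj qox mgi bsj njz trd qtloa
Hunk 3: at line 1 remove [tyuyc] add [mfdn,kmgo,rgixv] -> 15 lines: fbfds mfdn kmgo rgixv zgvza rhuzp rjk phen kqnj qox mgi bsj njz trd qtloa
Final line count: 15

Answer: 15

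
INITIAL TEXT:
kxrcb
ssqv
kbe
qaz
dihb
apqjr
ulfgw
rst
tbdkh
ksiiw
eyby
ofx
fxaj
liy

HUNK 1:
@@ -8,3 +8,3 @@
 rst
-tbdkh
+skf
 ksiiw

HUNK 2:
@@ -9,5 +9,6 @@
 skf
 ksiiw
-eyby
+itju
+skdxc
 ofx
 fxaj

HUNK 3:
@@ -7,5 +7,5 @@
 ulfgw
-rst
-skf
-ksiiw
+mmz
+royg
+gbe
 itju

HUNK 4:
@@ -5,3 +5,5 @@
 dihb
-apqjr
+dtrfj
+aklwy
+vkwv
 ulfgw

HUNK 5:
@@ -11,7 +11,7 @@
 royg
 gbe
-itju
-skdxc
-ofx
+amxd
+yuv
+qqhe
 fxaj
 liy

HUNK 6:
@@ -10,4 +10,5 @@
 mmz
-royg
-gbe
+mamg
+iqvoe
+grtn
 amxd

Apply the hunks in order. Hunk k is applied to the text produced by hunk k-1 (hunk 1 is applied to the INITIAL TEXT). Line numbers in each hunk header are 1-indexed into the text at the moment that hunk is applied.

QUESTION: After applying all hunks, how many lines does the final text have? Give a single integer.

Hunk 1: at line 8 remove [tbdkh] add [skf] -> 14 lines: kxrcb ssqv kbe qaz dihb apqjr ulfgw rst skf ksiiw eyby ofx fxaj liy
Hunk 2: at line 9 remove [eyby] add [itju,skdxc] -> 15 lines: kxrcb ssqv kbe qaz dihb apqjr ulfgw rst skf ksiiw itju skdxc ofx fxaj liy
Hunk 3: at line 7 remove [rst,skf,ksiiw] add [mmz,royg,gbe] -> 15 lines: kxrcb ssqv kbe qaz dihb apqjr ulfgw mmz royg gbe itju skdxc ofx fxaj liy
Hunk 4: at line 5 remove [apqjr] add [dtrfj,aklwy,vkwv] -> 17 lines: kxrcb ssqv kbe qaz dihb dtrfj aklwy vkwv ulfgw mmz royg gbe itju skdxc ofx fxaj liy
Hunk 5: at line 11 remove [itju,skdxc,ofx] add [amxd,yuv,qqhe] -> 17 lines: kxrcb ssqv kbe qaz dihb dtrfj aklwy vkwv ulfgw mmz royg gbe amxd yuv qqhe fxaj liy
Hunk 6: at line 10 remove [royg,gbe] add [mamg,iqvoe,grtn] -> 18 lines: kxrcb ssqv kbe qaz dihb dtrfj aklwy vkwv ulfgw mmz mamg iqvoe grtn amxd yuv qqhe fxaj liy
Final line count: 18

Answer: 18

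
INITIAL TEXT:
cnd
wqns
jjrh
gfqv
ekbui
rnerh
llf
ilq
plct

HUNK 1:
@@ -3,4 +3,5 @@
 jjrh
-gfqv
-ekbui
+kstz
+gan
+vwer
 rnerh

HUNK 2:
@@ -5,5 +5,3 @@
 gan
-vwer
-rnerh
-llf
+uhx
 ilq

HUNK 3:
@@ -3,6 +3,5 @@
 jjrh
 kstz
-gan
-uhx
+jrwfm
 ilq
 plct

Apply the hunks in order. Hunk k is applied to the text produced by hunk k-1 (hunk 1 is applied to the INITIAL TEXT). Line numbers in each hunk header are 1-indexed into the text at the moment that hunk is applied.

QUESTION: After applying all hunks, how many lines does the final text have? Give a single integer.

Answer: 7

Derivation:
Hunk 1: at line 3 remove [gfqv,ekbui] add [kstz,gan,vwer] -> 10 lines: cnd wqns jjrh kstz gan vwer rnerh llf ilq plct
Hunk 2: at line 5 remove [vwer,rnerh,llf] add [uhx] -> 8 lines: cnd wqns jjrh kstz gan uhx ilq plct
Hunk 3: at line 3 remove [gan,uhx] add [jrwfm] -> 7 lines: cnd wqns jjrh kstz jrwfm ilq plct
Final line count: 7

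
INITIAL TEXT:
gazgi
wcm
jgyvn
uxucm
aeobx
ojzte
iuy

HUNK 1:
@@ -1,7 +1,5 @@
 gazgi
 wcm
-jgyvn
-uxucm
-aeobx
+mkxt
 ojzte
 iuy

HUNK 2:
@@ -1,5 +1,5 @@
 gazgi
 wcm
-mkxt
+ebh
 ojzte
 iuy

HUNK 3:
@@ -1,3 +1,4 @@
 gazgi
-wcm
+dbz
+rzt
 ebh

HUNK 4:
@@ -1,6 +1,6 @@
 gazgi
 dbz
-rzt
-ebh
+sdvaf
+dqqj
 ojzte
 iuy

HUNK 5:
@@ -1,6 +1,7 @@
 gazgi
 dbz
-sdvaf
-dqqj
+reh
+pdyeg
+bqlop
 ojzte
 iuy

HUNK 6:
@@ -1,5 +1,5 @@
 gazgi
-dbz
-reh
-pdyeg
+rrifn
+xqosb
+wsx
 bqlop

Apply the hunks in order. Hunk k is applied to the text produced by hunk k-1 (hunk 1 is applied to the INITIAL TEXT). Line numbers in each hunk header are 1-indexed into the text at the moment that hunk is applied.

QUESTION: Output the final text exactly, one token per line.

Hunk 1: at line 1 remove [jgyvn,uxucm,aeobx] add [mkxt] -> 5 lines: gazgi wcm mkxt ojzte iuy
Hunk 2: at line 1 remove [mkxt] add [ebh] -> 5 lines: gazgi wcm ebh ojzte iuy
Hunk 3: at line 1 remove [wcm] add [dbz,rzt] -> 6 lines: gazgi dbz rzt ebh ojzte iuy
Hunk 4: at line 1 remove [rzt,ebh] add [sdvaf,dqqj] -> 6 lines: gazgi dbz sdvaf dqqj ojzte iuy
Hunk 5: at line 1 remove [sdvaf,dqqj] add [reh,pdyeg,bqlop] -> 7 lines: gazgi dbz reh pdyeg bqlop ojzte iuy
Hunk 6: at line 1 remove [dbz,reh,pdyeg] add [rrifn,xqosb,wsx] -> 7 lines: gazgi rrifn xqosb wsx bqlop ojzte iuy

Answer: gazgi
rrifn
xqosb
wsx
bqlop
ojzte
iuy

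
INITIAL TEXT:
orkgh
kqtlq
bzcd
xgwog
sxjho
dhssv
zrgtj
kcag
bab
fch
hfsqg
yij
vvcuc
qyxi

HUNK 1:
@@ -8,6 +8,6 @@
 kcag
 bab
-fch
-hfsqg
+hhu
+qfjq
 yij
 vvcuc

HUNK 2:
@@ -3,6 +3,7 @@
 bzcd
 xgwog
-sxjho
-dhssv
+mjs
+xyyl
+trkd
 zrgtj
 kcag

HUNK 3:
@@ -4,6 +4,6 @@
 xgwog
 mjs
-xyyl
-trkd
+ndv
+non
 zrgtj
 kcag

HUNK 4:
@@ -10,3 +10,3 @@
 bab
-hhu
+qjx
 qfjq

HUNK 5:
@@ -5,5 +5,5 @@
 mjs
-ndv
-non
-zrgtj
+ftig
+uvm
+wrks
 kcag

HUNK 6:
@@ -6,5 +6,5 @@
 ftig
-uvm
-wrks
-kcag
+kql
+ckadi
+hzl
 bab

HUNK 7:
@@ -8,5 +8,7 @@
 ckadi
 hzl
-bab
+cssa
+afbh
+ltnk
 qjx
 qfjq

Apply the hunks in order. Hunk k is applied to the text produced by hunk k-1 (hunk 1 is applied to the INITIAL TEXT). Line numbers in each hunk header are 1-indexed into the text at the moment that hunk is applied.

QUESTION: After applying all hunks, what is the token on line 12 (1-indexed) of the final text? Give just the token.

Hunk 1: at line 8 remove [fch,hfsqg] add [hhu,qfjq] -> 14 lines: orkgh kqtlq bzcd xgwog sxjho dhssv zrgtj kcag bab hhu qfjq yij vvcuc qyxi
Hunk 2: at line 3 remove [sxjho,dhssv] add [mjs,xyyl,trkd] -> 15 lines: orkgh kqtlq bzcd xgwog mjs xyyl trkd zrgtj kcag bab hhu qfjq yij vvcuc qyxi
Hunk 3: at line 4 remove [xyyl,trkd] add [ndv,non] -> 15 lines: orkgh kqtlq bzcd xgwog mjs ndv non zrgtj kcag bab hhu qfjq yij vvcuc qyxi
Hunk 4: at line 10 remove [hhu] add [qjx] -> 15 lines: orkgh kqtlq bzcd xgwog mjs ndv non zrgtj kcag bab qjx qfjq yij vvcuc qyxi
Hunk 5: at line 5 remove [ndv,non,zrgtj] add [ftig,uvm,wrks] -> 15 lines: orkgh kqtlq bzcd xgwog mjs ftig uvm wrks kcag bab qjx qfjq yij vvcuc qyxi
Hunk 6: at line 6 remove [uvm,wrks,kcag] add [kql,ckadi,hzl] -> 15 lines: orkgh kqtlq bzcd xgwog mjs ftig kql ckadi hzl bab qjx qfjq yij vvcuc qyxi
Hunk 7: at line 8 remove [bab] add [cssa,afbh,ltnk] -> 17 lines: orkgh kqtlq bzcd xgwog mjs ftig kql ckadi hzl cssa afbh ltnk qjx qfjq yij vvcuc qyxi
Final line 12: ltnk

Answer: ltnk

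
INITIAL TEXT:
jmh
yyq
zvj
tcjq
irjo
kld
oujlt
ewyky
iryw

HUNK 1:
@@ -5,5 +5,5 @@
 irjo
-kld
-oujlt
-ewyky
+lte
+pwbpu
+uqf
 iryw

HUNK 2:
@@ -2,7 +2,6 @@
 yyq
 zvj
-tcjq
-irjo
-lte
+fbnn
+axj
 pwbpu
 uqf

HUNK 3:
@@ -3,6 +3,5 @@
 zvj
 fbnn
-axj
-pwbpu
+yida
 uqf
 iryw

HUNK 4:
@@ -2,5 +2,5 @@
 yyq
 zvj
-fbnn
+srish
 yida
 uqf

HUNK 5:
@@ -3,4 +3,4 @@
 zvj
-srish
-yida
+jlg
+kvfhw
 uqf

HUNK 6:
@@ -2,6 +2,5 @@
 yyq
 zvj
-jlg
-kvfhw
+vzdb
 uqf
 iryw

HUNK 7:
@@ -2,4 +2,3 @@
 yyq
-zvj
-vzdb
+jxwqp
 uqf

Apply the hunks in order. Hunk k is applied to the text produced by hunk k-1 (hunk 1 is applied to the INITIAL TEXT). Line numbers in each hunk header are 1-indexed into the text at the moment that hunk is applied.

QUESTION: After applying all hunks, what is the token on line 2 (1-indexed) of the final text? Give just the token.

Answer: yyq

Derivation:
Hunk 1: at line 5 remove [kld,oujlt,ewyky] add [lte,pwbpu,uqf] -> 9 lines: jmh yyq zvj tcjq irjo lte pwbpu uqf iryw
Hunk 2: at line 2 remove [tcjq,irjo,lte] add [fbnn,axj] -> 8 lines: jmh yyq zvj fbnn axj pwbpu uqf iryw
Hunk 3: at line 3 remove [axj,pwbpu] add [yida] -> 7 lines: jmh yyq zvj fbnn yida uqf iryw
Hunk 4: at line 2 remove [fbnn] add [srish] -> 7 lines: jmh yyq zvj srish yida uqf iryw
Hunk 5: at line 3 remove [srish,yida] add [jlg,kvfhw] -> 7 lines: jmh yyq zvj jlg kvfhw uqf iryw
Hunk 6: at line 2 remove [jlg,kvfhw] add [vzdb] -> 6 lines: jmh yyq zvj vzdb uqf iryw
Hunk 7: at line 2 remove [zvj,vzdb] add [jxwqp] -> 5 lines: jmh yyq jxwqp uqf iryw
Final line 2: yyq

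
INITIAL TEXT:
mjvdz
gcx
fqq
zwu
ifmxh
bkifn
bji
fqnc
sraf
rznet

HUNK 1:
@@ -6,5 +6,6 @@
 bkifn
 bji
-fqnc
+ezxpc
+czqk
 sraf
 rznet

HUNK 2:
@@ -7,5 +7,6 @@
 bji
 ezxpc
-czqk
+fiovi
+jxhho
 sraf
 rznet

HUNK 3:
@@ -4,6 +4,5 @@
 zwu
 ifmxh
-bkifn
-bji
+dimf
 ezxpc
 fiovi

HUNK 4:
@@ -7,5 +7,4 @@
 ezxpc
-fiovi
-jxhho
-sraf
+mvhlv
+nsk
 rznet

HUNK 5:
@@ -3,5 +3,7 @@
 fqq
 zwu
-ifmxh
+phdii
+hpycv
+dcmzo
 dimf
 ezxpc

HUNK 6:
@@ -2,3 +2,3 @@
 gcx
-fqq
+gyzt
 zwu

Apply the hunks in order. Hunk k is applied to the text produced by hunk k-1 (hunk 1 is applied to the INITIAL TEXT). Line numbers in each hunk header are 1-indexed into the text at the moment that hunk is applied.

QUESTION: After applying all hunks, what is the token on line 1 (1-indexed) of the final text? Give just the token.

Hunk 1: at line 6 remove [fqnc] add [ezxpc,czqk] -> 11 lines: mjvdz gcx fqq zwu ifmxh bkifn bji ezxpc czqk sraf rznet
Hunk 2: at line 7 remove [czqk] add [fiovi,jxhho] -> 12 lines: mjvdz gcx fqq zwu ifmxh bkifn bji ezxpc fiovi jxhho sraf rznet
Hunk 3: at line 4 remove [bkifn,bji] add [dimf] -> 11 lines: mjvdz gcx fqq zwu ifmxh dimf ezxpc fiovi jxhho sraf rznet
Hunk 4: at line 7 remove [fiovi,jxhho,sraf] add [mvhlv,nsk] -> 10 lines: mjvdz gcx fqq zwu ifmxh dimf ezxpc mvhlv nsk rznet
Hunk 5: at line 3 remove [ifmxh] add [phdii,hpycv,dcmzo] -> 12 lines: mjvdz gcx fqq zwu phdii hpycv dcmzo dimf ezxpc mvhlv nsk rznet
Hunk 6: at line 2 remove [fqq] add [gyzt] -> 12 lines: mjvdz gcx gyzt zwu phdii hpycv dcmzo dimf ezxpc mvhlv nsk rznet
Final line 1: mjvdz

Answer: mjvdz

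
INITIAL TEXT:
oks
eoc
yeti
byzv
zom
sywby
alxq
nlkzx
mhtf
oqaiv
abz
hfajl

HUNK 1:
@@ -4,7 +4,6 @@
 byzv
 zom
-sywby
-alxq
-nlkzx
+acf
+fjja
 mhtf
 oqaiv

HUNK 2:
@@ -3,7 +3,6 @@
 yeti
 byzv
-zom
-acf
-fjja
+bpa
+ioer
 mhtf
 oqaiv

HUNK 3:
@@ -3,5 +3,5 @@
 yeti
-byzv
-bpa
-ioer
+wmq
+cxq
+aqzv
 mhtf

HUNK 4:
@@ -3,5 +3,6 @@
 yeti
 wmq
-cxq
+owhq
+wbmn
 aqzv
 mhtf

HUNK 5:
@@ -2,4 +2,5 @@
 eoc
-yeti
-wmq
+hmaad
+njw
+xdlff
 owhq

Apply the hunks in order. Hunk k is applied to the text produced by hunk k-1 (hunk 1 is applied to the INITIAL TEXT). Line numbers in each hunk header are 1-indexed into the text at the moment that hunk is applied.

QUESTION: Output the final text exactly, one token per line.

Hunk 1: at line 4 remove [sywby,alxq,nlkzx] add [acf,fjja] -> 11 lines: oks eoc yeti byzv zom acf fjja mhtf oqaiv abz hfajl
Hunk 2: at line 3 remove [zom,acf,fjja] add [bpa,ioer] -> 10 lines: oks eoc yeti byzv bpa ioer mhtf oqaiv abz hfajl
Hunk 3: at line 3 remove [byzv,bpa,ioer] add [wmq,cxq,aqzv] -> 10 lines: oks eoc yeti wmq cxq aqzv mhtf oqaiv abz hfajl
Hunk 4: at line 3 remove [cxq] add [owhq,wbmn] -> 11 lines: oks eoc yeti wmq owhq wbmn aqzv mhtf oqaiv abz hfajl
Hunk 5: at line 2 remove [yeti,wmq] add [hmaad,njw,xdlff] -> 12 lines: oks eoc hmaad njw xdlff owhq wbmn aqzv mhtf oqaiv abz hfajl

Answer: oks
eoc
hmaad
njw
xdlff
owhq
wbmn
aqzv
mhtf
oqaiv
abz
hfajl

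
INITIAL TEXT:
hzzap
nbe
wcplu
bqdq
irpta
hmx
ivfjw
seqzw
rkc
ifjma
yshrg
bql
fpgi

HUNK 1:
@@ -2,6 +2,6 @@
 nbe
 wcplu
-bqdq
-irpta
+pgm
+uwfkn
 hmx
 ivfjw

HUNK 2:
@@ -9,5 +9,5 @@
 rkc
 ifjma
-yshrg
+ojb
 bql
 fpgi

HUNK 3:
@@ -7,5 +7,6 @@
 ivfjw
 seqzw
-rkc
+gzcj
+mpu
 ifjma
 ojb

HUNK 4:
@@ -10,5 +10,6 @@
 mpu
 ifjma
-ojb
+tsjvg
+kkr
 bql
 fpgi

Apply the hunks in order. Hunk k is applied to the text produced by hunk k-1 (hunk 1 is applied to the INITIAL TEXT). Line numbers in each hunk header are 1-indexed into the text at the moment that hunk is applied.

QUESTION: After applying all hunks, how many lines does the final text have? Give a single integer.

Hunk 1: at line 2 remove [bqdq,irpta] add [pgm,uwfkn] -> 13 lines: hzzap nbe wcplu pgm uwfkn hmx ivfjw seqzw rkc ifjma yshrg bql fpgi
Hunk 2: at line 9 remove [yshrg] add [ojb] -> 13 lines: hzzap nbe wcplu pgm uwfkn hmx ivfjw seqzw rkc ifjma ojb bql fpgi
Hunk 3: at line 7 remove [rkc] add [gzcj,mpu] -> 14 lines: hzzap nbe wcplu pgm uwfkn hmx ivfjw seqzw gzcj mpu ifjma ojb bql fpgi
Hunk 4: at line 10 remove [ojb] add [tsjvg,kkr] -> 15 lines: hzzap nbe wcplu pgm uwfkn hmx ivfjw seqzw gzcj mpu ifjma tsjvg kkr bql fpgi
Final line count: 15

Answer: 15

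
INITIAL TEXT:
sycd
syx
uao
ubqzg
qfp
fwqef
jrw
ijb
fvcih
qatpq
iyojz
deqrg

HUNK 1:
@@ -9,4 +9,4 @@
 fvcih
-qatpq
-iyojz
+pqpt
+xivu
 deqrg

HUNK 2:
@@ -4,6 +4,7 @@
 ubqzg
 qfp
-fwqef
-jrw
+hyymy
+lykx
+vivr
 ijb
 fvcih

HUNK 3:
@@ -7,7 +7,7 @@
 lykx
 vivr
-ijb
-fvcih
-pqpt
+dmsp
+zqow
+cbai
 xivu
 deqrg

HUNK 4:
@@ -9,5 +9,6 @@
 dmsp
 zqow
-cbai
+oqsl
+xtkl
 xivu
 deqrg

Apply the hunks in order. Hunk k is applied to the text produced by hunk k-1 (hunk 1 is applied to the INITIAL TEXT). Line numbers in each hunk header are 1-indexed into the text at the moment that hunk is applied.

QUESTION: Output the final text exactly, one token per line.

Hunk 1: at line 9 remove [qatpq,iyojz] add [pqpt,xivu] -> 12 lines: sycd syx uao ubqzg qfp fwqef jrw ijb fvcih pqpt xivu deqrg
Hunk 2: at line 4 remove [fwqef,jrw] add [hyymy,lykx,vivr] -> 13 lines: sycd syx uao ubqzg qfp hyymy lykx vivr ijb fvcih pqpt xivu deqrg
Hunk 3: at line 7 remove [ijb,fvcih,pqpt] add [dmsp,zqow,cbai] -> 13 lines: sycd syx uao ubqzg qfp hyymy lykx vivr dmsp zqow cbai xivu deqrg
Hunk 4: at line 9 remove [cbai] add [oqsl,xtkl] -> 14 lines: sycd syx uao ubqzg qfp hyymy lykx vivr dmsp zqow oqsl xtkl xivu deqrg

Answer: sycd
syx
uao
ubqzg
qfp
hyymy
lykx
vivr
dmsp
zqow
oqsl
xtkl
xivu
deqrg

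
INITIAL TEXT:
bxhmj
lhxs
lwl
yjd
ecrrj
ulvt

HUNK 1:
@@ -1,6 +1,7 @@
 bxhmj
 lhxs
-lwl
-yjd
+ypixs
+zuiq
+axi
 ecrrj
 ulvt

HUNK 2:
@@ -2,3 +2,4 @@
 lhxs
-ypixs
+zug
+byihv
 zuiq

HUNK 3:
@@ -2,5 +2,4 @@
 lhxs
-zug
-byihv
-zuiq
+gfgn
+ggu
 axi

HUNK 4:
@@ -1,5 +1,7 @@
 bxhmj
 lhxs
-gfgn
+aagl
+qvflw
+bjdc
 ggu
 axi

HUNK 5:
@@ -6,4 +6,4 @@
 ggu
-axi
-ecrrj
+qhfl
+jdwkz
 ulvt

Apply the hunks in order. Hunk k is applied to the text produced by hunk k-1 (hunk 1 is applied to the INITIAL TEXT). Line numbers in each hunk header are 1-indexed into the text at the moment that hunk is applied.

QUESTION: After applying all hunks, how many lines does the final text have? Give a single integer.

Hunk 1: at line 1 remove [lwl,yjd] add [ypixs,zuiq,axi] -> 7 lines: bxhmj lhxs ypixs zuiq axi ecrrj ulvt
Hunk 2: at line 2 remove [ypixs] add [zug,byihv] -> 8 lines: bxhmj lhxs zug byihv zuiq axi ecrrj ulvt
Hunk 3: at line 2 remove [zug,byihv,zuiq] add [gfgn,ggu] -> 7 lines: bxhmj lhxs gfgn ggu axi ecrrj ulvt
Hunk 4: at line 1 remove [gfgn] add [aagl,qvflw,bjdc] -> 9 lines: bxhmj lhxs aagl qvflw bjdc ggu axi ecrrj ulvt
Hunk 5: at line 6 remove [axi,ecrrj] add [qhfl,jdwkz] -> 9 lines: bxhmj lhxs aagl qvflw bjdc ggu qhfl jdwkz ulvt
Final line count: 9

Answer: 9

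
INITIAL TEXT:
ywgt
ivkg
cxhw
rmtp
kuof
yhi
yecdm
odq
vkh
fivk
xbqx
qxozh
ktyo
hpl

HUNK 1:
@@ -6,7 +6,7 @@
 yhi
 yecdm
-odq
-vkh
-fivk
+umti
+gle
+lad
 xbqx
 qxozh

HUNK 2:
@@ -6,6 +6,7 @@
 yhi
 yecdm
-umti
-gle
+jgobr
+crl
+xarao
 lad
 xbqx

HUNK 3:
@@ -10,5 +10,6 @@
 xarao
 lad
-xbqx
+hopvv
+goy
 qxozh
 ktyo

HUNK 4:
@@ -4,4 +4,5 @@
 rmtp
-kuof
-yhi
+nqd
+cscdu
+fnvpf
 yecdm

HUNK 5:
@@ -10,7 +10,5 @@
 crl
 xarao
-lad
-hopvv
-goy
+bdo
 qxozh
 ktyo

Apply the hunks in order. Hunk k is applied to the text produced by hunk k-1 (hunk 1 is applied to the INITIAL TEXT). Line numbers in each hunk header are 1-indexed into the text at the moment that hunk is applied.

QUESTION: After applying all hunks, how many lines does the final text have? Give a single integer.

Hunk 1: at line 6 remove [odq,vkh,fivk] add [umti,gle,lad] -> 14 lines: ywgt ivkg cxhw rmtp kuof yhi yecdm umti gle lad xbqx qxozh ktyo hpl
Hunk 2: at line 6 remove [umti,gle] add [jgobr,crl,xarao] -> 15 lines: ywgt ivkg cxhw rmtp kuof yhi yecdm jgobr crl xarao lad xbqx qxozh ktyo hpl
Hunk 3: at line 10 remove [xbqx] add [hopvv,goy] -> 16 lines: ywgt ivkg cxhw rmtp kuof yhi yecdm jgobr crl xarao lad hopvv goy qxozh ktyo hpl
Hunk 4: at line 4 remove [kuof,yhi] add [nqd,cscdu,fnvpf] -> 17 lines: ywgt ivkg cxhw rmtp nqd cscdu fnvpf yecdm jgobr crl xarao lad hopvv goy qxozh ktyo hpl
Hunk 5: at line 10 remove [lad,hopvv,goy] add [bdo] -> 15 lines: ywgt ivkg cxhw rmtp nqd cscdu fnvpf yecdm jgobr crl xarao bdo qxozh ktyo hpl
Final line count: 15

Answer: 15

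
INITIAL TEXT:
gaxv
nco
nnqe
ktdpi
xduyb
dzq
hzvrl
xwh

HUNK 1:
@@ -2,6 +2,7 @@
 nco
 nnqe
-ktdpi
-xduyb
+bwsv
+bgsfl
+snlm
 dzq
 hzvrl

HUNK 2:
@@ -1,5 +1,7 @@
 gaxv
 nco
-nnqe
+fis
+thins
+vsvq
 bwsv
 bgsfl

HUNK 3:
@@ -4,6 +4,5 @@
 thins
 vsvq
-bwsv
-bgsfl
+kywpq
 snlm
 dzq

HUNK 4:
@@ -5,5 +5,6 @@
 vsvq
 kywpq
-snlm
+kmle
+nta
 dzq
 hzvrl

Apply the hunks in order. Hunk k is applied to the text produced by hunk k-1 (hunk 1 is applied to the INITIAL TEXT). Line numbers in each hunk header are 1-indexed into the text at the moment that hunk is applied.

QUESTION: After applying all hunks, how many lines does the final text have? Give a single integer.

Answer: 11

Derivation:
Hunk 1: at line 2 remove [ktdpi,xduyb] add [bwsv,bgsfl,snlm] -> 9 lines: gaxv nco nnqe bwsv bgsfl snlm dzq hzvrl xwh
Hunk 2: at line 1 remove [nnqe] add [fis,thins,vsvq] -> 11 lines: gaxv nco fis thins vsvq bwsv bgsfl snlm dzq hzvrl xwh
Hunk 3: at line 4 remove [bwsv,bgsfl] add [kywpq] -> 10 lines: gaxv nco fis thins vsvq kywpq snlm dzq hzvrl xwh
Hunk 4: at line 5 remove [snlm] add [kmle,nta] -> 11 lines: gaxv nco fis thins vsvq kywpq kmle nta dzq hzvrl xwh
Final line count: 11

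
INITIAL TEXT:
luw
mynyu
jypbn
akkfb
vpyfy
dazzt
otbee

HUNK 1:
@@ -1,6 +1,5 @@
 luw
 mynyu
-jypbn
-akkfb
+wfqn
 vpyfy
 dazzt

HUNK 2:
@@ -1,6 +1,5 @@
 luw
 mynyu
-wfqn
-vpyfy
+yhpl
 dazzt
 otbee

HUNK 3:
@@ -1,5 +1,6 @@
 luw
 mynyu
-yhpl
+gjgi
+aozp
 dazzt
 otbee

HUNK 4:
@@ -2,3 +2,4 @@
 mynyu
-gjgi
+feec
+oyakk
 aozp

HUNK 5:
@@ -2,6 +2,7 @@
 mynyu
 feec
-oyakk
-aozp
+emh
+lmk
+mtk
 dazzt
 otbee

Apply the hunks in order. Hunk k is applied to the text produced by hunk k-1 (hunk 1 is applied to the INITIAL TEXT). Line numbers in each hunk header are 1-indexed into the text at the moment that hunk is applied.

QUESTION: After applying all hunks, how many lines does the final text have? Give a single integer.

Hunk 1: at line 1 remove [jypbn,akkfb] add [wfqn] -> 6 lines: luw mynyu wfqn vpyfy dazzt otbee
Hunk 2: at line 1 remove [wfqn,vpyfy] add [yhpl] -> 5 lines: luw mynyu yhpl dazzt otbee
Hunk 3: at line 1 remove [yhpl] add [gjgi,aozp] -> 6 lines: luw mynyu gjgi aozp dazzt otbee
Hunk 4: at line 2 remove [gjgi] add [feec,oyakk] -> 7 lines: luw mynyu feec oyakk aozp dazzt otbee
Hunk 5: at line 2 remove [oyakk,aozp] add [emh,lmk,mtk] -> 8 lines: luw mynyu feec emh lmk mtk dazzt otbee
Final line count: 8

Answer: 8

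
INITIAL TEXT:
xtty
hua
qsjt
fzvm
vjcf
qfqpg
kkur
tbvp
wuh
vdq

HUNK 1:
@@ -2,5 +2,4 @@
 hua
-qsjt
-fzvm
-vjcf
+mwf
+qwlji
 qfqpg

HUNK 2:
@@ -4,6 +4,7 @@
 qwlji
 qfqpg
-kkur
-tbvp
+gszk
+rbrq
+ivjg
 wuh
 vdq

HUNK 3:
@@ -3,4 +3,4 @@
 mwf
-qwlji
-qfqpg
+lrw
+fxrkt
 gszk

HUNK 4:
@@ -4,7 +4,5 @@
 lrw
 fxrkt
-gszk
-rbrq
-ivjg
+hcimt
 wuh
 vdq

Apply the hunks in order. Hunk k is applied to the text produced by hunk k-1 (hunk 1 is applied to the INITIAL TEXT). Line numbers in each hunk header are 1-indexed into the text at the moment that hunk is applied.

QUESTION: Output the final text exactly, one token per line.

Hunk 1: at line 2 remove [qsjt,fzvm,vjcf] add [mwf,qwlji] -> 9 lines: xtty hua mwf qwlji qfqpg kkur tbvp wuh vdq
Hunk 2: at line 4 remove [kkur,tbvp] add [gszk,rbrq,ivjg] -> 10 lines: xtty hua mwf qwlji qfqpg gszk rbrq ivjg wuh vdq
Hunk 3: at line 3 remove [qwlji,qfqpg] add [lrw,fxrkt] -> 10 lines: xtty hua mwf lrw fxrkt gszk rbrq ivjg wuh vdq
Hunk 4: at line 4 remove [gszk,rbrq,ivjg] add [hcimt] -> 8 lines: xtty hua mwf lrw fxrkt hcimt wuh vdq

Answer: xtty
hua
mwf
lrw
fxrkt
hcimt
wuh
vdq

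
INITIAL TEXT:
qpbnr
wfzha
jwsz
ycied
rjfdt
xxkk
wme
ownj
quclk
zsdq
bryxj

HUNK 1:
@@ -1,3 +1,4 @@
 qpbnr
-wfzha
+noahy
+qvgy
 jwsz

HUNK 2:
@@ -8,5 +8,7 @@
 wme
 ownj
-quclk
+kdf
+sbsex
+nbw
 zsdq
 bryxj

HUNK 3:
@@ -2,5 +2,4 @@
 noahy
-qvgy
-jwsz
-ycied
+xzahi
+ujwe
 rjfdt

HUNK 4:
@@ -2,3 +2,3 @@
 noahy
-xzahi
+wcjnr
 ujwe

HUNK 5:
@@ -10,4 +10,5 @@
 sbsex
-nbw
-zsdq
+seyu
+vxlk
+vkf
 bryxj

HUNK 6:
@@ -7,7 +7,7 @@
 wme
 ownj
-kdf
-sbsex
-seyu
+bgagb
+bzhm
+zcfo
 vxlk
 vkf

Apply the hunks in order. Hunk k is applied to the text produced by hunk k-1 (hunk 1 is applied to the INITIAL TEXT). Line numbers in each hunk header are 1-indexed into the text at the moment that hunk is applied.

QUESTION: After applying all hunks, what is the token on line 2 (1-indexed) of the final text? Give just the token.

Hunk 1: at line 1 remove [wfzha] add [noahy,qvgy] -> 12 lines: qpbnr noahy qvgy jwsz ycied rjfdt xxkk wme ownj quclk zsdq bryxj
Hunk 2: at line 8 remove [quclk] add [kdf,sbsex,nbw] -> 14 lines: qpbnr noahy qvgy jwsz ycied rjfdt xxkk wme ownj kdf sbsex nbw zsdq bryxj
Hunk 3: at line 2 remove [qvgy,jwsz,ycied] add [xzahi,ujwe] -> 13 lines: qpbnr noahy xzahi ujwe rjfdt xxkk wme ownj kdf sbsex nbw zsdq bryxj
Hunk 4: at line 2 remove [xzahi] add [wcjnr] -> 13 lines: qpbnr noahy wcjnr ujwe rjfdt xxkk wme ownj kdf sbsex nbw zsdq bryxj
Hunk 5: at line 10 remove [nbw,zsdq] add [seyu,vxlk,vkf] -> 14 lines: qpbnr noahy wcjnr ujwe rjfdt xxkk wme ownj kdf sbsex seyu vxlk vkf bryxj
Hunk 6: at line 7 remove [kdf,sbsex,seyu] add [bgagb,bzhm,zcfo] -> 14 lines: qpbnr noahy wcjnr ujwe rjfdt xxkk wme ownj bgagb bzhm zcfo vxlk vkf bryxj
Final line 2: noahy

Answer: noahy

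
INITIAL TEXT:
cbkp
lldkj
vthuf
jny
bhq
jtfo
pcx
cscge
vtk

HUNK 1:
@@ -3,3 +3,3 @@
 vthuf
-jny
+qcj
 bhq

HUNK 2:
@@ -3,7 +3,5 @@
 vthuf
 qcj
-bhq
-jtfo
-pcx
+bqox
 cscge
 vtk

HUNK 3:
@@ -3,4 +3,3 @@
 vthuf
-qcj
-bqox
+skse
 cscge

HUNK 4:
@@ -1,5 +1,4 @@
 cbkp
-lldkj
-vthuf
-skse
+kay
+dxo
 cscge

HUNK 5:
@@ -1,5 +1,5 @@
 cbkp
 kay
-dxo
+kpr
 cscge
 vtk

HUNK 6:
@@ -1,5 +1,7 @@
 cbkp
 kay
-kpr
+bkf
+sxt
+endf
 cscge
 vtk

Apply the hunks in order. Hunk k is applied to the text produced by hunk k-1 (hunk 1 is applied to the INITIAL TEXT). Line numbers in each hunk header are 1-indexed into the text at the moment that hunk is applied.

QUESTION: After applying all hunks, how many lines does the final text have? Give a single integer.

Answer: 7

Derivation:
Hunk 1: at line 3 remove [jny] add [qcj] -> 9 lines: cbkp lldkj vthuf qcj bhq jtfo pcx cscge vtk
Hunk 2: at line 3 remove [bhq,jtfo,pcx] add [bqox] -> 7 lines: cbkp lldkj vthuf qcj bqox cscge vtk
Hunk 3: at line 3 remove [qcj,bqox] add [skse] -> 6 lines: cbkp lldkj vthuf skse cscge vtk
Hunk 4: at line 1 remove [lldkj,vthuf,skse] add [kay,dxo] -> 5 lines: cbkp kay dxo cscge vtk
Hunk 5: at line 1 remove [dxo] add [kpr] -> 5 lines: cbkp kay kpr cscge vtk
Hunk 6: at line 1 remove [kpr] add [bkf,sxt,endf] -> 7 lines: cbkp kay bkf sxt endf cscge vtk
Final line count: 7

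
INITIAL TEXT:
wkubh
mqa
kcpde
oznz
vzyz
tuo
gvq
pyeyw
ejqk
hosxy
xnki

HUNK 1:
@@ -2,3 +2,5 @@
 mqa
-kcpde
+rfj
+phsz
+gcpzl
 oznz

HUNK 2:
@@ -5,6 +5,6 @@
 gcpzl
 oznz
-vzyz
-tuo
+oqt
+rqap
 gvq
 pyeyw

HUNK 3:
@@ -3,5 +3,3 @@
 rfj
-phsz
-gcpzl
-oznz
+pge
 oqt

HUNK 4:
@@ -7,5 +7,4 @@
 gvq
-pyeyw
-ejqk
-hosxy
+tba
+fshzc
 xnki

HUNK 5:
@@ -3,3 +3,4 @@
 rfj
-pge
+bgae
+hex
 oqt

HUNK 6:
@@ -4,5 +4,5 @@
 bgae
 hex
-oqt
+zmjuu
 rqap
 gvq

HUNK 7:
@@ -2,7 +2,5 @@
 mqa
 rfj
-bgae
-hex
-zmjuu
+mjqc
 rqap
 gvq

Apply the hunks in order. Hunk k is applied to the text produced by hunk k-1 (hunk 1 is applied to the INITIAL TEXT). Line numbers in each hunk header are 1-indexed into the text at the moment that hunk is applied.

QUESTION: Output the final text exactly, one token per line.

Hunk 1: at line 2 remove [kcpde] add [rfj,phsz,gcpzl] -> 13 lines: wkubh mqa rfj phsz gcpzl oznz vzyz tuo gvq pyeyw ejqk hosxy xnki
Hunk 2: at line 5 remove [vzyz,tuo] add [oqt,rqap] -> 13 lines: wkubh mqa rfj phsz gcpzl oznz oqt rqap gvq pyeyw ejqk hosxy xnki
Hunk 3: at line 3 remove [phsz,gcpzl,oznz] add [pge] -> 11 lines: wkubh mqa rfj pge oqt rqap gvq pyeyw ejqk hosxy xnki
Hunk 4: at line 7 remove [pyeyw,ejqk,hosxy] add [tba,fshzc] -> 10 lines: wkubh mqa rfj pge oqt rqap gvq tba fshzc xnki
Hunk 5: at line 3 remove [pge] add [bgae,hex] -> 11 lines: wkubh mqa rfj bgae hex oqt rqap gvq tba fshzc xnki
Hunk 6: at line 4 remove [oqt] add [zmjuu] -> 11 lines: wkubh mqa rfj bgae hex zmjuu rqap gvq tba fshzc xnki
Hunk 7: at line 2 remove [bgae,hex,zmjuu] add [mjqc] -> 9 lines: wkubh mqa rfj mjqc rqap gvq tba fshzc xnki

Answer: wkubh
mqa
rfj
mjqc
rqap
gvq
tba
fshzc
xnki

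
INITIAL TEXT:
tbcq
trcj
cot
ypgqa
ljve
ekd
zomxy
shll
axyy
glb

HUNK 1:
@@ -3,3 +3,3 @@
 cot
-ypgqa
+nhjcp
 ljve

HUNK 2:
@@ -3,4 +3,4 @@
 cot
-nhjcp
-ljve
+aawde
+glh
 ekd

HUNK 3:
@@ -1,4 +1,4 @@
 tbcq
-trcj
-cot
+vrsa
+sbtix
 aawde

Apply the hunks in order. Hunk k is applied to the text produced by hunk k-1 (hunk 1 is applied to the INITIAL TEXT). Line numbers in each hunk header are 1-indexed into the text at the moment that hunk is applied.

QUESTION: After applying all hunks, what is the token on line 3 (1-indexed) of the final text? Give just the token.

Answer: sbtix

Derivation:
Hunk 1: at line 3 remove [ypgqa] add [nhjcp] -> 10 lines: tbcq trcj cot nhjcp ljve ekd zomxy shll axyy glb
Hunk 2: at line 3 remove [nhjcp,ljve] add [aawde,glh] -> 10 lines: tbcq trcj cot aawde glh ekd zomxy shll axyy glb
Hunk 3: at line 1 remove [trcj,cot] add [vrsa,sbtix] -> 10 lines: tbcq vrsa sbtix aawde glh ekd zomxy shll axyy glb
Final line 3: sbtix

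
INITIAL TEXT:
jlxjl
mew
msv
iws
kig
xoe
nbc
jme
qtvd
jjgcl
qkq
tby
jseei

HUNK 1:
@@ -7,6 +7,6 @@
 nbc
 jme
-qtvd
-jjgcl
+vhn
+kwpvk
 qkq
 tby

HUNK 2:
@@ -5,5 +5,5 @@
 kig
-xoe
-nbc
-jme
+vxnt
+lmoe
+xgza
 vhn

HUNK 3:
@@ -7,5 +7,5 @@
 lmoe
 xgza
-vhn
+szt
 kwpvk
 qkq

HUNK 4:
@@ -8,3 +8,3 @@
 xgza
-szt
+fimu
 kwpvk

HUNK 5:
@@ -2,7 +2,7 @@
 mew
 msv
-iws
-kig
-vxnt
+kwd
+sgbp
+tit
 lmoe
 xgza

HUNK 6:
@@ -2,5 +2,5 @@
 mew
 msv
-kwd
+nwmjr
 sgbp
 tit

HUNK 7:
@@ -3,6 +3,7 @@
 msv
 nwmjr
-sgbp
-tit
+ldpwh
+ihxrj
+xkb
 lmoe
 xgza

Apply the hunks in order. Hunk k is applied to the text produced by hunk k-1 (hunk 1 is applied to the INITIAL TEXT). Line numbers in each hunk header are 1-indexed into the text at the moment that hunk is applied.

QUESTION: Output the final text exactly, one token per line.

Answer: jlxjl
mew
msv
nwmjr
ldpwh
ihxrj
xkb
lmoe
xgza
fimu
kwpvk
qkq
tby
jseei

Derivation:
Hunk 1: at line 7 remove [qtvd,jjgcl] add [vhn,kwpvk] -> 13 lines: jlxjl mew msv iws kig xoe nbc jme vhn kwpvk qkq tby jseei
Hunk 2: at line 5 remove [xoe,nbc,jme] add [vxnt,lmoe,xgza] -> 13 lines: jlxjl mew msv iws kig vxnt lmoe xgza vhn kwpvk qkq tby jseei
Hunk 3: at line 7 remove [vhn] add [szt] -> 13 lines: jlxjl mew msv iws kig vxnt lmoe xgza szt kwpvk qkq tby jseei
Hunk 4: at line 8 remove [szt] add [fimu] -> 13 lines: jlxjl mew msv iws kig vxnt lmoe xgza fimu kwpvk qkq tby jseei
Hunk 5: at line 2 remove [iws,kig,vxnt] add [kwd,sgbp,tit] -> 13 lines: jlxjl mew msv kwd sgbp tit lmoe xgza fimu kwpvk qkq tby jseei
Hunk 6: at line 2 remove [kwd] add [nwmjr] -> 13 lines: jlxjl mew msv nwmjr sgbp tit lmoe xgza fimu kwpvk qkq tby jseei
Hunk 7: at line 3 remove [sgbp,tit] add [ldpwh,ihxrj,xkb] -> 14 lines: jlxjl mew msv nwmjr ldpwh ihxrj xkb lmoe xgza fimu kwpvk qkq tby jseei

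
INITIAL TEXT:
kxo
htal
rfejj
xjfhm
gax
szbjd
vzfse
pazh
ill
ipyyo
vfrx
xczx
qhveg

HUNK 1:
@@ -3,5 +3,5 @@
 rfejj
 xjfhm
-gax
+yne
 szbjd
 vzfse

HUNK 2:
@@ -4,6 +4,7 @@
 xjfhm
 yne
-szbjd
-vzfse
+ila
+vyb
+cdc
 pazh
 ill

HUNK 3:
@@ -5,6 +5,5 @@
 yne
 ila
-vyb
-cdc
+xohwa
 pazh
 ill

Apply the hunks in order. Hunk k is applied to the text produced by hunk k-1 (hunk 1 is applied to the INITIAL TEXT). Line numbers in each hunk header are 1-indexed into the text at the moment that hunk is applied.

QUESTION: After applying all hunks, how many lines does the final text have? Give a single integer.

Hunk 1: at line 3 remove [gax] add [yne] -> 13 lines: kxo htal rfejj xjfhm yne szbjd vzfse pazh ill ipyyo vfrx xczx qhveg
Hunk 2: at line 4 remove [szbjd,vzfse] add [ila,vyb,cdc] -> 14 lines: kxo htal rfejj xjfhm yne ila vyb cdc pazh ill ipyyo vfrx xczx qhveg
Hunk 3: at line 5 remove [vyb,cdc] add [xohwa] -> 13 lines: kxo htal rfejj xjfhm yne ila xohwa pazh ill ipyyo vfrx xczx qhveg
Final line count: 13

Answer: 13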